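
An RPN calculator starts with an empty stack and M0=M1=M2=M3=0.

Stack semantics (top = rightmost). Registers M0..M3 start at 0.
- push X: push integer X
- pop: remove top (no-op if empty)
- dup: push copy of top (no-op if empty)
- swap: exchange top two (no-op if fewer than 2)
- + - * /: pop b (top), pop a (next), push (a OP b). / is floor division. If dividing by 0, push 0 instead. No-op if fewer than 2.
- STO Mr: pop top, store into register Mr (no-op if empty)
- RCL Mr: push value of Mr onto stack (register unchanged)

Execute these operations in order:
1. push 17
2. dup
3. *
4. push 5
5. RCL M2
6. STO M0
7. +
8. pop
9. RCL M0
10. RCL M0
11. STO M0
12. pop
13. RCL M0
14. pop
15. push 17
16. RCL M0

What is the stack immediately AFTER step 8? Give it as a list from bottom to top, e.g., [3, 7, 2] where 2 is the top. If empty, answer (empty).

After op 1 (push 17): stack=[17] mem=[0,0,0,0]
After op 2 (dup): stack=[17,17] mem=[0,0,0,0]
After op 3 (*): stack=[289] mem=[0,0,0,0]
After op 4 (push 5): stack=[289,5] mem=[0,0,0,0]
After op 5 (RCL M2): stack=[289,5,0] mem=[0,0,0,0]
After op 6 (STO M0): stack=[289,5] mem=[0,0,0,0]
After op 7 (+): stack=[294] mem=[0,0,0,0]
After op 8 (pop): stack=[empty] mem=[0,0,0,0]

(empty)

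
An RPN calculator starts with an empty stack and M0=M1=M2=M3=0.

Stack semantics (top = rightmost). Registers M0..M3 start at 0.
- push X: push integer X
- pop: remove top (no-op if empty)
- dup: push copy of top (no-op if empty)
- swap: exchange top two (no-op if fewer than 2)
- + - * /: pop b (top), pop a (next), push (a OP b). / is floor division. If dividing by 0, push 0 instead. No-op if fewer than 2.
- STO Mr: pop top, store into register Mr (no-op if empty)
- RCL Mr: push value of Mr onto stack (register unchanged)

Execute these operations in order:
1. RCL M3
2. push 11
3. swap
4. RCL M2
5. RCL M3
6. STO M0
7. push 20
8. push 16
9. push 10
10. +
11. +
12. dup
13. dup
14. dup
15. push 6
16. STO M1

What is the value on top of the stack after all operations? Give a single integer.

After op 1 (RCL M3): stack=[0] mem=[0,0,0,0]
After op 2 (push 11): stack=[0,11] mem=[0,0,0,0]
After op 3 (swap): stack=[11,0] mem=[0,0,0,0]
After op 4 (RCL M2): stack=[11,0,0] mem=[0,0,0,0]
After op 5 (RCL M3): stack=[11,0,0,0] mem=[0,0,0,0]
After op 6 (STO M0): stack=[11,0,0] mem=[0,0,0,0]
After op 7 (push 20): stack=[11,0,0,20] mem=[0,0,0,0]
After op 8 (push 16): stack=[11,0,0,20,16] mem=[0,0,0,0]
After op 9 (push 10): stack=[11,0,0,20,16,10] mem=[0,0,0,0]
After op 10 (+): stack=[11,0,0,20,26] mem=[0,0,0,0]
After op 11 (+): stack=[11,0,0,46] mem=[0,0,0,0]
After op 12 (dup): stack=[11,0,0,46,46] mem=[0,0,0,0]
After op 13 (dup): stack=[11,0,0,46,46,46] mem=[0,0,0,0]
After op 14 (dup): stack=[11,0,0,46,46,46,46] mem=[0,0,0,0]
After op 15 (push 6): stack=[11,0,0,46,46,46,46,6] mem=[0,0,0,0]
After op 16 (STO M1): stack=[11,0,0,46,46,46,46] mem=[0,6,0,0]

Answer: 46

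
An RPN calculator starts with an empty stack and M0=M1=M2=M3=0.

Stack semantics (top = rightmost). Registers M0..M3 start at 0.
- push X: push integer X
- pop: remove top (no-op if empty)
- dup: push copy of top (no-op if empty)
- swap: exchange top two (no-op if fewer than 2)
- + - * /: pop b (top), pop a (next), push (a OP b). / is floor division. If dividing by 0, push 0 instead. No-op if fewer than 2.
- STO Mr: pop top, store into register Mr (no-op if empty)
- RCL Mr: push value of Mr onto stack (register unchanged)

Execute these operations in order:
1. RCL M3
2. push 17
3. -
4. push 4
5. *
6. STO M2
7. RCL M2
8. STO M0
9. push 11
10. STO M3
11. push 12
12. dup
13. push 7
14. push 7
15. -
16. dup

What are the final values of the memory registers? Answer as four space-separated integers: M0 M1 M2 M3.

After op 1 (RCL M3): stack=[0] mem=[0,0,0,0]
After op 2 (push 17): stack=[0,17] mem=[0,0,0,0]
After op 3 (-): stack=[-17] mem=[0,0,0,0]
After op 4 (push 4): stack=[-17,4] mem=[0,0,0,0]
After op 5 (*): stack=[-68] mem=[0,0,0,0]
After op 6 (STO M2): stack=[empty] mem=[0,0,-68,0]
After op 7 (RCL M2): stack=[-68] mem=[0,0,-68,0]
After op 8 (STO M0): stack=[empty] mem=[-68,0,-68,0]
After op 9 (push 11): stack=[11] mem=[-68,0,-68,0]
After op 10 (STO M3): stack=[empty] mem=[-68,0,-68,11]
After op 11 (push 12): stack=[12] mem=[-68,0,-68,11]
After op 12 (dup): stack=[12,12] mem=[-68,0,-68,11]
After op 13 (push 7): stack=[12,12,7] mem=[-68,0,-68,11]
After op 14 (push 7): stack=[12,12,7,7] mem=[-68,0,-68,11]
After op 15 (-): stack=[12,12,0] mem=[-68,0,-68,11]
After op 16 (dup): stack=[12,12,0,0] mem=[-68,0,-68,11]

Answer: -68 0 -68 11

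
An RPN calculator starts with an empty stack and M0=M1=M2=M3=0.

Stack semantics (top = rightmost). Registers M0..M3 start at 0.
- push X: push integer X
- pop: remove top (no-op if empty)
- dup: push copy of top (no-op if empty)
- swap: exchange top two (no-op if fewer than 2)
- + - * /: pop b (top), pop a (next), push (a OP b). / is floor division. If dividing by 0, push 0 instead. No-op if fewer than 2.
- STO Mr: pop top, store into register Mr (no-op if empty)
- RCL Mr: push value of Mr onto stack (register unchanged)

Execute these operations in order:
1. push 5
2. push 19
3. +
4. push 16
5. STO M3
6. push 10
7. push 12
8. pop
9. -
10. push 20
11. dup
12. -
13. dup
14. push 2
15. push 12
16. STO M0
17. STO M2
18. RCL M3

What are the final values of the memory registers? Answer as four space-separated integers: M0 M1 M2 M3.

After op 1 (push 5): stack=[5] mem=[0,0,0,0]
After op 2 (push 19): stack=[5,19] mem=[0,0,0,0]
After op 3 (+): stack=[24] mem=[0,0,0,0]
After op 4 (push 16): stack=[24,16] mem=[0,0,0,0]
After op 5 (STO M3): stack=[24] mem=[0,0,0,16]
After op 6 (push 10): stack=[24,10] mem=[0,0,0,16]
After op 7 (push 12): stack=[24,10,12] mem=[0,0,0,16]
After op 8 (pop): stack=[24,10] mem=[0,0,0,16]
After op 9 (-): stack=[14] mem=[0,0,0,16]
After op 10 (push 20): stack=[14,20] mem=[0,0,0,16]
After op 11 (dup): stack=[14,20,20] mem=[0,0,0,16]
After op 12 (-): stack=[14,0] mem=[0,0,0,16]
After op 13 (dup): stack=[14,0,0] mem=[0,0,0,16]
After op 14 (push 2): stack=[14,0,0,2] mem=[0,0,0,16]
After op 15 (push 12): stack=[14,0,0,2,12] mem=[0,0,0,16]
After op 16 (STO M0): stack=[14,0,0,2] mem=[12,0,0,16]
After op 17 (STO M2): stack=[14,0,0] mem=[12,0,2,16]
After op 18 (RCL M3): stack=[14,0,0,16] mem=[12,0,2,16]

Answer: 12 0 2 16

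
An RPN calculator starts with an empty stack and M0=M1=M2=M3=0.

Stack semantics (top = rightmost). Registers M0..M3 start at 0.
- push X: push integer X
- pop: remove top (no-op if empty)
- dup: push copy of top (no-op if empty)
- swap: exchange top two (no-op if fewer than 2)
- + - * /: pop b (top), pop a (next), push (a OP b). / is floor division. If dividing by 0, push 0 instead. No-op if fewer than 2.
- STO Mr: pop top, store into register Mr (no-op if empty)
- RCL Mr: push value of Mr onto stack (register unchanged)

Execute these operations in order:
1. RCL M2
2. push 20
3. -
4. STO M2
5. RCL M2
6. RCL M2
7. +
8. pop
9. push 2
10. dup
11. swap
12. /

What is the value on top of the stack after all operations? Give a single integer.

Answer: 1

Derivation:
After op 1 (RCL M2): stack=[0] mem=[0,0,0,0]
After op 2 (push 20): stack=[0,20] mem=[0,0,0,0]
After op 3 (-): stack=[-20] mem=[0,0,0,0]
After op 4 (STO M2): stack=[empty] mem=[0,0,-20,0]
After op 5 (RCL M2): stack=[-20] mem=[0,0,-20,0]
After op 6 (RCL M2): stack=[-20,-20] mem=[0,0,-20,0]
After op 7 (+): stack=[-40] mem=[0,0,-20,0]
After op 8 (pop): stack=[empty] mem=[0,0,-20,0]
After op 9 (push 2): stack=[2] mem=[0,0,-20,0]
After op 10 (dup): stack=[2,2] mem=[0,0,-20,0]
After op 11 (swap): stack=[2,2] mem=[0,0,-20,0]
After op 12 (/): stack=[1] mem=[0,0,-20,0]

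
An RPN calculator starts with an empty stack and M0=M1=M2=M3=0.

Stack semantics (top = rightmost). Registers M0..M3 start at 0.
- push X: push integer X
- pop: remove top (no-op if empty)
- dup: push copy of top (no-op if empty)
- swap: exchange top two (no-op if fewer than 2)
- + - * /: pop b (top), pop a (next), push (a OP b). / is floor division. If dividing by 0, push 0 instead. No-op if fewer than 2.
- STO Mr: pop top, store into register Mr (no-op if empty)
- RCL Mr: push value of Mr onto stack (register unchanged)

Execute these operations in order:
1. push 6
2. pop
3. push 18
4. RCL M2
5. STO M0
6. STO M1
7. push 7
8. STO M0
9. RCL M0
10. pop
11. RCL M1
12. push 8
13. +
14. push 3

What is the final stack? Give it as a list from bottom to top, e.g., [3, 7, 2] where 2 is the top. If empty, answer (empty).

Answer: [26, 3]

Derivation:
After op 1 (push 6): stack=[6] mem=[0,0,0,0]
After op 2 (pop): stack=[empty] mem=[0,0,0,0]
After op 3 (push 18): stack=[18] mem=[0,0,0,0]
After op 4 (RCL M2): stack=[18,0] mem=[0,0,0,0]
After op 5 (STO M0): stack=[18] mem=[0,0,0,0]
After op 6 (STO M1): stack=[empty] mem=[0,18,0,0]
After op 7 (push 7): stack=[7] mem=[0,18,0,0]
After op 8 (STO M0): stack=[empty] mem=[7,18,0,0]
After op 9 (RCL M0): stack=[7] mem=[7,18,0,0]
After op 10 (pop): stack=[empty] mem=[7,18,0,0]
After op 11 (RCL M1): stack=[18] mem=[7,18,0,0]
After op 12 (push 8): stack=[18,8] mem=[7,18,0,0]
After op 13 (+): stack=[26] mem=[7,18,0,0]
After op 14 (push 3): stack=[26,3] mem=[7,18,0,0]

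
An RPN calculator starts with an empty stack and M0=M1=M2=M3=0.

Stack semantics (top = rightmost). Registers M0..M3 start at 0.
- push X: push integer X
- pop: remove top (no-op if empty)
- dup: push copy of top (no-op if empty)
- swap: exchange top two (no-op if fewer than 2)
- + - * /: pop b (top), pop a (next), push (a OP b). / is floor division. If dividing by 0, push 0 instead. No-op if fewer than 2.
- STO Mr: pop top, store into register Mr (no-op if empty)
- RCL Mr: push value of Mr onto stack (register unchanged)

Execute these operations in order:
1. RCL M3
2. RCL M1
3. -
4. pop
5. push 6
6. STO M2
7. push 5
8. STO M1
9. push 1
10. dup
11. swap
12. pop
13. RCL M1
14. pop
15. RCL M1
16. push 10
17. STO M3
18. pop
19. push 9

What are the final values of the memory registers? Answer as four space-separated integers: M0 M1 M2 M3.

Answer: 0 5 6 10

Derivation:
After op 1 (RCL M3): stack=[0] mem=[0,0,0,0]
After op 2 (RCL M1): stack=[0,0] mem=[0,0,0,0]
After op 3 (-): stack=[0] mem=[0,0,0,0]
After op 4 (pop): stack=[empty] mem=[0,0,0,0]
After op 5 (push 6): stack=[6] mem=[0,0,0,0]
After op 6 (STO M2): stack=[empty] mem=[0,0,6,0]
After op 7 (push 5): stack=[5] mem=[0,0,6,0]
After op 8 (STO M1): stack=[empty] mem=[0,5,6,0]
After op 9 (push 1): stack=[1] mem=[0,5,6,0]
After op 10 (dup): stack=[1,1] mem=[0,5,6,0]
After op 11 (swap): stack=[1,1] mem=[0,5,6,0]
After op 12 (pop): stack=[1] mem=[0,5,6,0]
After op 13 (RCL M1): stack=[1,5] mem=[0,5,6,0]
After op 14 (pop): stack=[1] mem=[0,5,6,0]
After op 15 (RCL M1): stack=[1,5] mem=[0,5,6,0]
After op 16 (push 10): stack=[1,5,10] mem=[0,5,6,0]
After op 17 (STO M3): stack=[1,5] mem=[0,5,6,10]
After op 18 (pop): stack=[1] mem=[0,5,6,10]
After op 19 (push 9): stack=[1,9] mem=[0,5,6,10]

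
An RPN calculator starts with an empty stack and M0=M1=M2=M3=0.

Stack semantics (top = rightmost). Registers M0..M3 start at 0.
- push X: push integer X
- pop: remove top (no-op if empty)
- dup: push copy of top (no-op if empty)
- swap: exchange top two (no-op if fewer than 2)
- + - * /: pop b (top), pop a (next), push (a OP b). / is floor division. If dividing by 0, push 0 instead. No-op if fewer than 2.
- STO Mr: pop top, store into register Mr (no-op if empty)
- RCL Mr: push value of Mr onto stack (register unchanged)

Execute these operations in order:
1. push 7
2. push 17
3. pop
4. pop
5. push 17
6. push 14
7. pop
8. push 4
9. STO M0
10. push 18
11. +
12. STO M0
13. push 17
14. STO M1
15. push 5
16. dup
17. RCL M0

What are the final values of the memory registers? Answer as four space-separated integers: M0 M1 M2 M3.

After op 1 (push 7): stack=[7] mem=[0,0,0,0]
After op 2 (push 17): stack=[7,17] mem=[0,0,0,0]
After op 3 (pop): stack=[7] mem=[0,0,0,0]
After op 4 (pop): stack=[empty] mem=[0,0,0,0]
After op 5 (push 17): stack=[17] mem=[0,0,0,0]
After op 6 (push 14): stack=[17,14] mem=[0,0,0,0]
After op 7 (pop): stack=[17] mem=[0,0,0,0]
After op 8 (push 4): stack=[17,4] mem=[0,0,0,0]
After op 9 (STO M0): stack=[17] mem=[4,0,0,0]
After op 10 (push 18): stack=[17,18] mem=[4,0,0,0]
After op 11 (+): stack=[35] mem=[4,0,0,0]
After op 12 (STO M0): stack=[empty] mem=[35,0,0,0]
After op 13 (push 17): stack=[17] mem=[35,0,0,0]
After op 14 (STO M1): stack=[empty] mem=[35,17,0,0]
After op 15 (push 5): stack=[5] mem=[35,17,0,0]
After op 16 (dup): stack=[5,5] mem=[35,17,0,0]
After op 17 (RCL M0): stack=[5,5,35] mem=[35,17,0,0]

Answer: 35 17 0 0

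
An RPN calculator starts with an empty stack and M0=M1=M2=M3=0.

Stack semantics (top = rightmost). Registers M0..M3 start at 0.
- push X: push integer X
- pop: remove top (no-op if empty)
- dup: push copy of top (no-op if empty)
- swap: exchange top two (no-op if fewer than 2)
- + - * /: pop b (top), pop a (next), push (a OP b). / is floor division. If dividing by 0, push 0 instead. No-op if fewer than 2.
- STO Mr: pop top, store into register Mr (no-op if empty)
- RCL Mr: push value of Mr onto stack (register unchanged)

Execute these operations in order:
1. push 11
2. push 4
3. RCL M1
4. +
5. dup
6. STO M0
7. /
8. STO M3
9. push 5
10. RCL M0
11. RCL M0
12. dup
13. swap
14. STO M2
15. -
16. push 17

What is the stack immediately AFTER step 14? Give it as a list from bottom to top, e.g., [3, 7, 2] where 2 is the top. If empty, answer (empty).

After op 1 (push 11): stack=[11] mem=[0,0,0,0]
After op 2 (push 4): stack=[11,4] mem=[0,0,0,0]
After op 3 (RCL M1): stack=[11,4,0] mem=[0,0,0,0]
After op 4 (+): stack=[11,4] mem=[0,0,0,0]
After op 5 (dup): stack=[11,4,4] mem=[0,0,0,0]
After op 6 (STO M0): stack=[11,4] mem=[4,0,0,0]
After op 7 (/): stack=[2] mem=[4,0,0,0]
After op 8 (STO M3): stack=[empty] mem=[4,0,0,2]
After op 9 (push 5): stack=[5] mem=[4,0,0,2]
After op 10 (RCL M0): stack=[5,4] mem=[4,0,0,2]
After op 11 (RCL M0): stack=[5,4,4] mem=[4,0,0,2]
After op 12 (dup): stack=[5,4,4,4] mem=[4,0,0,2]
After op 13 (swap): stack=[5,4,4,4] mem=[4,0,0,2]
After op 14 (STO M2): stack=[5,4,4] mem=[4,0,4,2]

[5, 4, 4]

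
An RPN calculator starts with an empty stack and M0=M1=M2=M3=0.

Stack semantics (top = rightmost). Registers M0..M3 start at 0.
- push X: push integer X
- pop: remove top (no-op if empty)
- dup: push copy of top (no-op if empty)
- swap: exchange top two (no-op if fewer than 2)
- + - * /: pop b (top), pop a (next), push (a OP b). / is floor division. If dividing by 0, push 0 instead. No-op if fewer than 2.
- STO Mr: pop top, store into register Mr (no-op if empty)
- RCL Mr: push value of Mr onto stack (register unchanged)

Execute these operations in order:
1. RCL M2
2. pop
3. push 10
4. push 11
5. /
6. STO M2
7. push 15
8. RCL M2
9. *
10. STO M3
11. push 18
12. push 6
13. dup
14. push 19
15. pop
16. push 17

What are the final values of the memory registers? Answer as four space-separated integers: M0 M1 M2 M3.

Answer: 0 0 0 0

Derivation:
After op 1 (RCL M2): stack=[0] mem=[0,0,0,0]
After op 2 (pop): stack=[empty] mem=[0,0,0,0]
After op 3 (push 10): stack=[10] mem=[0,0,0,0]
After op 4 (push 11): stack=[10,11] mem=[0,0,0,0]
After op 5 (/): stack=[0] mem=[0,0,0,0]
After op 6 (STO M2): stack=[empty] mem=[0,0,0,0]
After op 7 (push 15): stack=[15] mem=[0,0,0,0]
After op 8 (RCL M2): stack=[15,0] mem=[0,0,0,0]
After op 9 (*): stack=[0] mem=[0,0,0,0]
After op 10 (STO M3): stack=[empty] mem=[0,0,0,0]
After op 11 (push 18): stack=[18] mem=[0,0,0,0]
After op 12 (push 6): stack=[18,6] mem=[0,0,0,0]
After op 13 (dup): stack=[18,6,6] mem=[0,0,0,0]
After op 14 (push 19): stack=[18,6,6,19] mem=[0,0,0,0]
After op 15 (pop): stack=[18,6,6] mem=[0,0,0,0]
After op 16 (push 17): stack=[18,6,6,17] mem=[0,0,0,0]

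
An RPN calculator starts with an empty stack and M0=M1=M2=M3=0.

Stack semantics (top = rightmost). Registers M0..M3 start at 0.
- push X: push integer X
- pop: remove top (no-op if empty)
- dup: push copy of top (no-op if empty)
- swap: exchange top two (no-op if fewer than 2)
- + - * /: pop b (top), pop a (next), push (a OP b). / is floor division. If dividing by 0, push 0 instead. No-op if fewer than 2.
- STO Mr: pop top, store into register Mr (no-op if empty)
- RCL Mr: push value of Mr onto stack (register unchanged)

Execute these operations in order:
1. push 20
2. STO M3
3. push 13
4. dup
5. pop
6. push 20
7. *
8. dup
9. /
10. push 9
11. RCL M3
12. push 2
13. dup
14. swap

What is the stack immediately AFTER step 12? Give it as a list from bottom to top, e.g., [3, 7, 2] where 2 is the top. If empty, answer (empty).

After op 1 (push 20): stack=[20] mem=[0,0,0,0]
After op 2 (STO M3): stack=[empty] mem=[0,0,0,20]
After op 3 (push 13): stack=[13] mem=[0,0,0,20]
After op 4 (dup): stack=[13,13] mem=[0,0,0,20]
After op 5 (pop): stack=[13] mem=[0,0,0,20]
After op 6 (push 20): stack=[13,20] mem=[0,0,0,20]
After op 7 (*): stack=[260] mem=[0,0,0,20]
After op 8 (dup): stack=[260,260] mem=[0,0,0,20]
After op 9 (/): stack=[1] mem=[0,0,0,20]
After op 10 (push 9): stack=[1,9] mem=[0,0,0,20]
After op 11 (RCL M3): stack=[1,9,20] mem=[0,0,0,20]
After op 12 (push 2): stack=[1,9,20,2] mem=[0,0,0,20]

[1, 9, 20, 2]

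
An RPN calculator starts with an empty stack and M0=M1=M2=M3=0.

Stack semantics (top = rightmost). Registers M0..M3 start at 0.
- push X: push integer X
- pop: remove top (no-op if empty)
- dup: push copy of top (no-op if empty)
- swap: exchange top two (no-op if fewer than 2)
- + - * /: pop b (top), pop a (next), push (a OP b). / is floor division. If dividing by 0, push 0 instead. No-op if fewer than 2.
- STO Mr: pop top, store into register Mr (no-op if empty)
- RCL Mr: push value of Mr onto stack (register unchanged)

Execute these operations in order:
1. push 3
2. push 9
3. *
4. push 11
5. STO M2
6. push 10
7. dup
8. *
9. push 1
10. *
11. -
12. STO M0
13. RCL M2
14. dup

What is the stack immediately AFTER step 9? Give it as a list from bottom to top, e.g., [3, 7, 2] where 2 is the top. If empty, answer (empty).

After op 1 (push 3): stack=[3] mem=[0,0,0,0]
After op 2 (push 9): stack=[3,9] mem=[0,0,0,0]
After op 3 (*): stack=[27] mem=[0,0,0,0]
After op 4 (push 11): stack=[27,11] mem=[0,0,0,0]
After op 5 (STO M2): stack=[27] mem=[0,0,11,0]
After op 6 (push 10): stack=[27,10] mem=[0,0,11,0]
After op 7 (dup): stack=[27,10,10] mem=[0,0,11,0]
After op 8 (*): stack=[27,100] mem=[0,0,11,0]
After op 9 (push 1): stack=[27,100,1] mem=[0,0,11,0]

[27, 100, 1]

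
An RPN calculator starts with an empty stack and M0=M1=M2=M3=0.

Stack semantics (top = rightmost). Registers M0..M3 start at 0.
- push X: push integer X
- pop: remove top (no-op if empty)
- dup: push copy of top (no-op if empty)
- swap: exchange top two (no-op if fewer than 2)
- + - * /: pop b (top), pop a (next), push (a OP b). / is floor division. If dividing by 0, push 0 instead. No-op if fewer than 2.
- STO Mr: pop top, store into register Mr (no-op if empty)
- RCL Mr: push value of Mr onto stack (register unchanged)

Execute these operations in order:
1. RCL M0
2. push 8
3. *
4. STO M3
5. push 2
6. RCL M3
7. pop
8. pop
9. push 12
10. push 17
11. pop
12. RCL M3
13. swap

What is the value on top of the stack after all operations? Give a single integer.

Answer: 12

Derivation:
After op 1 (RCL M0): stack=[0] mem=[0,0,0,0]
After op 2 (push 8): stack=[0,8] mem=[0,0,0,0]
After op 3 (*): stack=[0] mem=[0,0,0,0]
After op 4 (STO M3): stack=[empty] mem=[0,0,0,0]
After op 5 (push 2): stack=[2] mem=[0,0,0,0]
After op 6 (RCL M3): stack=[2,0] mem=[0,0,0,0]
After op 7 (pop): stack=[2] mem=[0,0,0,0]
After op 8 (pop): stack=[empty] mem=[0,0,0,0]
After op 9 (push 12): stack=[12] mem=[0,0,0,0]
After op 10 (push 17): stack=[12,17] mem=[0,0,0,0]
After op 11 (pop): stack=[12] mem=[0,0,0,0]
After op 12 (RCL M3): stack=[12,0] mem=[0,0,0,0]
After op 13 (swap): stack=[0,12] mem=[0,0,0,0]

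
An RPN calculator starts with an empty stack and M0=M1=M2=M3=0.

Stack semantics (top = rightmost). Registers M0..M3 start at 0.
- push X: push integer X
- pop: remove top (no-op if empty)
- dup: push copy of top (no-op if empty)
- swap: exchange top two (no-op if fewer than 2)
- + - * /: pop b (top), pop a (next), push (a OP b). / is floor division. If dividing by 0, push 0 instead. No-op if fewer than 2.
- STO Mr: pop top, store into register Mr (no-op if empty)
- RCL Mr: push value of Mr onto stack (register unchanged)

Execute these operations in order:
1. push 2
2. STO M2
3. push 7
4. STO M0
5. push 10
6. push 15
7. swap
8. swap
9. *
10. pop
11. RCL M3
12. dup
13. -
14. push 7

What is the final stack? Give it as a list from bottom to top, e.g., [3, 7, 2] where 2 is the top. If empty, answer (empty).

Answer: [0, 7]

Derivation:
After op 1 (push 2): stack=[2] mem=[0,0,0,0]
After op 2 (STO M2): stack=[empty] mem=[0,0,2,0]
After op 3 (push 7): stack=[7] mem=[0,0,2,0]
After op 4 (STO M0): stack=[empty] mem=[7,0,2,0]
After op 5 (push 10): stack=[10] mem=[7,0,2,0]
After op 6 (push 15): stack=[10,15] mem=[7,0,2,0]
After op 7 (swap): stack=[15,10] mem=[7,0,2,0]
After op 8 (swap): stack=[10,15] mem=[7,0,2,0]
After op 9 (*): stack=[150] mem=[7,0,2,0]
After op 10 (pop): stack=[empty] mem=[7,0,2,0]
After op 11 (RCL M3): stack=[0] mem=[7,0,2,0]
After op 12 (dup): stack=[0,0] mem=[7,0,2,0]
After op 13 (-): stack=[0] mem=[7,0,2,0]
After op 14 (push 7): stack=[0,7] mem=[7,0,2,0]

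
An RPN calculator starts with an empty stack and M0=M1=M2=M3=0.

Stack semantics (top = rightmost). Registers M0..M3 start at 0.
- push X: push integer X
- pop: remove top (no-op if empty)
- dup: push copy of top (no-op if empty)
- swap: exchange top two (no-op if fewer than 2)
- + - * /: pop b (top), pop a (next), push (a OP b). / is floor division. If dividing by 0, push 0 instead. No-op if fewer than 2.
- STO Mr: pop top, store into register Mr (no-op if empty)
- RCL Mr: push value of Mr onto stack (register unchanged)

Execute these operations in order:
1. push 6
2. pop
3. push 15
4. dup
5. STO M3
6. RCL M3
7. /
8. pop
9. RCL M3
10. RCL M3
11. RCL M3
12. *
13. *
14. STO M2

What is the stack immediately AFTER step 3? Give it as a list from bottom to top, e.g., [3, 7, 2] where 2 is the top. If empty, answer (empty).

After op 1 (push 6): stack=[6] mem=[0,0,0,0]
After op 2 (pop): stack=[empty] mem=[0,0,0,0]
After op 3 (push 15): stack=[15] mem=[0,0,0,0]

[15]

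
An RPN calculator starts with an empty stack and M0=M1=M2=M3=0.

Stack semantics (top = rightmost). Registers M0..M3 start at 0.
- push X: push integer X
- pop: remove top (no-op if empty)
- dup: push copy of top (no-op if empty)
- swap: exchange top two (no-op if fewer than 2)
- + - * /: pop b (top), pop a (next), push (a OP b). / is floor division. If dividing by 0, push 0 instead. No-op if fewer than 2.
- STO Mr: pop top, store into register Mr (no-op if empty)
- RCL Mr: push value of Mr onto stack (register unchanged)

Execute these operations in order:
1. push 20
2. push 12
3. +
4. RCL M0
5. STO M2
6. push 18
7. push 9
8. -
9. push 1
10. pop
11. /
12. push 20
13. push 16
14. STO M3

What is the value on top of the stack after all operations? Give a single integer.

After op 1 (push 20): stack=[20] mem=[0,0,0,0]
After op 2 (push 12): stack=[20,12] mem=[0,0,0,0]
After op 3 (+): stack=[32] mem=[0,0,0,0]
After op 4 (RCL M0): stack=[32,0] mem=[0,0,0,0]
After op 5 (STO M2): stack=[32] mem=[0,0,0,0]
After op 6 (push 18): stack=[32,18] mem=[0,0,0,0]
After op 7 (push 9): stack=[32,18,9] mem=[0,0,0,0]
After op 8 (-): stack=[32,9] mem=[0,0,0,0]
After op 9 (push 1): stack=[32,9,1] mem=[0,0,0,0]
After op 10 (pop): stack=[32,9] mem=[0,0,0,0]
After op 11 (/): stack=[3] mem=[0,0,0,0]
After op 12 (push 20): stack=[3,20] mem=[0,0,0,0]
After op 13 (push 16): stack=[3,20,16] mem=[0,0,0,0]
After op 14 (STO M3): stack=[3,20] mem=[0,0,0,16]

Answer: 20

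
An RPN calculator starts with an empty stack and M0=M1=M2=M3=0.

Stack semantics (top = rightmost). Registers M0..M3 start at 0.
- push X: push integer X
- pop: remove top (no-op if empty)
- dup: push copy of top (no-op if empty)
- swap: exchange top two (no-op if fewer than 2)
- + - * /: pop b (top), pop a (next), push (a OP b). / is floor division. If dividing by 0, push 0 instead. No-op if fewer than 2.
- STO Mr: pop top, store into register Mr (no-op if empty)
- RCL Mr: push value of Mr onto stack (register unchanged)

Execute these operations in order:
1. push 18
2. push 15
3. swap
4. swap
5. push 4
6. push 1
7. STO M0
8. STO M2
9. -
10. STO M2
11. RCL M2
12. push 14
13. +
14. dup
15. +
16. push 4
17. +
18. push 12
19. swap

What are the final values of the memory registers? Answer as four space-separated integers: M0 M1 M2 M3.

After op 1 (push 18): stack=[18] mem=[0,0,0,0]
After op 2 (push 15): stack=[18,15] mem=[0,0,0,0]
After op 3 (swap): stack=[15,18] mem=[0,0,0,0]
After op 4 (swap): stack=[18,15] mem=[0,0,0,0]
After op 5 (push 4): stack=[18,15,4] mem=[0,0,0,0]
After op 6 (push 1): stack=[18,15,4,1] mem=[0,0,0,0]
After op 7 (STO M0): stack=[18,15,4] mem=[1,0,0,0]
After op 8 (STO M2): stack=[18,15] mem=[1,0,4,0]
After op 9 (-): stack=[3] mem=[1,0,4,0]
After op 10 (STO M2): stack=[empty] mem=[1,0,3,0]
After op 11 (RCL M2): stack=[3] mem=[1,0,3,0]
After op 12 (push 14): stack=[3,14] mem=[1,0,3,0]
After op 13 (+): stack=[17] mem=[1,0,3,0]
After op 14 (dup): stack=[17,17] mem=[1,0,3,0]
After op 15 (+): stack=[34] mem=[1,0,3,0]
After op 16 (push 4): stack=[34,4] mem=[1,0,3,0]
After op 17 (+): stack=[38] mem=[1,0,3,0]
After op 18 (push 12): stack=[38,12] mem=[1,0,3,0]
After op 19 (swap): stack=[12,38] mem=[1,0,3,0]

Answer: 1 0 3 0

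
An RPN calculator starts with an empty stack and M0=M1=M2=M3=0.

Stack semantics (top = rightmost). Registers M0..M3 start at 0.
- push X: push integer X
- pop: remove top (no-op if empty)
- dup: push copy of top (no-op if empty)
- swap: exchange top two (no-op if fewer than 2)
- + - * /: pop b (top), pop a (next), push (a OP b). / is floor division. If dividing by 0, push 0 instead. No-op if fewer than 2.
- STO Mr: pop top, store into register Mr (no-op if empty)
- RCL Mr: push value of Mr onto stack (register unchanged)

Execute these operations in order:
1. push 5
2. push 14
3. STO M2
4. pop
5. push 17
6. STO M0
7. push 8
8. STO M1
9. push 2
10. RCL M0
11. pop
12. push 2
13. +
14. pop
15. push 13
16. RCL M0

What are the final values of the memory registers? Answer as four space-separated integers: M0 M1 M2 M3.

Answer: 17 8 14 0

Derivation:
After op 1 (push 5): stack=[5] mem=[0,0,0,0]
After op 2 (push 14): stack=[5,14] mem=[0,0,0,0]
After op 3 (STO M2): stack=[5] mem=[0,0,14,0]
After op 4 (pop): stack=[empty] mem=[0,0,14,0]
After op 5 (push 17): stack=[17] mem=[0,0,14,0]
After op 6 (STO M0): stack=[empty] mem=[17,0,14,0]
After op 7 (push 8): stack=[8] mem=[17,0,14,0]
After op 8 (STO M1): stack=[empty] mem=[17,8,14,0]
After op 9 (push 2): stack=[2] mem=[17,8,14,0]
After op 10 (RCL M0): stack=[2,17] mem=[17,8,14,0]
After op 11 (pop): stack=[2] mem=[17,8,14,0]
After op 12 (push 2): stack=[2,2] mem=[17,8,14,0]
After op 13 (+): stack=[4] mem=[17,8,14,0]
After op 14 (pop): stack=[empty] mem=[17,8,14,0]
After op 15 (push 13): stack=[13] mem=[17,8,14,0]
After op 16 (RCL M0): stack=[13,17] mem=[17,8,14,0]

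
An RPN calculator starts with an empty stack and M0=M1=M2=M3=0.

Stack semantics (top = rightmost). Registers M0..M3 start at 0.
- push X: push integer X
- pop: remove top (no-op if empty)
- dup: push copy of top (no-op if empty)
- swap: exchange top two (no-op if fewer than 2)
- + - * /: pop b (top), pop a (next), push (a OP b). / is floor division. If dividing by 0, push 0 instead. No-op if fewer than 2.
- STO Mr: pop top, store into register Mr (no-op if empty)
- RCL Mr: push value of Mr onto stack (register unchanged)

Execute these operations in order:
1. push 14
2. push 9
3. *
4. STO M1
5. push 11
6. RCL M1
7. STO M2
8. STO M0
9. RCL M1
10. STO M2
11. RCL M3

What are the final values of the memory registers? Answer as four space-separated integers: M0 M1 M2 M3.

Answer: 11 126 126 0

Derivation:
After op 1 (push 14): stack=[14] mem=[0,0,0,0]
After op 2 (push 9): stack=[14,9] mem=[0,0,0,0]
After op 3 (*): stack=[126] mem=[0,0,0,0]
After op 4 (STO M1): stack=[empty] mem=[0,126,0,0]
After op 5 (push 11): stack=[11] mem=[0,126,0,0]
After op 6 (RCL M1): stack=[11,126] mem=[0,126,0,0]
After op 7 (STO M2): stack=[11] mem=[0,126,126,0]
After op 8 (STO M0): stack=[empty] mem=[11,126,126,0]
After op 9 (RCL M1): stack=[126] mem=[11,126,126,0]
After op 10 (STO M2): stack=[empty] mem=[11,126,126,0]
After op 11 (RCL M3): stack=[0] mem=[11,126,126,0]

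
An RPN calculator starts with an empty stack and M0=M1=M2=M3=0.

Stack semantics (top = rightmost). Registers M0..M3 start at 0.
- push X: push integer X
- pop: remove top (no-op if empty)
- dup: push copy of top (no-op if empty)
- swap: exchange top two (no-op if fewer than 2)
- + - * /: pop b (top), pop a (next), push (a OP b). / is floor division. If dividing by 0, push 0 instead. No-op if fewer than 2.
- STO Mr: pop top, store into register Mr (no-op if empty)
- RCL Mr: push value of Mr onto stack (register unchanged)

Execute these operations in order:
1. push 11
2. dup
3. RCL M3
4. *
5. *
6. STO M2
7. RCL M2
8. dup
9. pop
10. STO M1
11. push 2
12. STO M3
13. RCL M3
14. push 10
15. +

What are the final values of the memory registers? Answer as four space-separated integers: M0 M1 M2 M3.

After op 1 (push 11): stack=[11] mem=[0,0,0,0]
After op 2 (dup): stack=[11,11] mem=[0,0,0,0]
After op 3 (RCL M3): stack=[11,11,0] mem=[0,0,0,0]
After op 4 (*): stack=[11,0] mem=[0,0,0,0]
After op 5 (*): stack=[0] mem=[0,0,0,0]
After op 6 (STO M2): stack=[empty] mem=[0,0,0,0]
After op 7 (RCL M2): stack=[0] mem=[0,0,0,0]
After op 8 (dup): stack=[0,0] mem=[0,0,0,0]
After op 9 (pop): stack=[0] mem=[0,0,0,0]
After op 10 (STO M1): stack=[empty] mem=[0,0,0,0]
After op 11 (push 2): stack=[2] mem=[0,0,0,0]
After op 12 (STO M3): stack=[empty] mem=[0,0,0,2]
After op 13 (RCL M3): stack=[2] mem=[0,0,0,2]
After op 14 (push 10): stack=[2,10] mem=[0,0,0,2]
After op 15 (+): stack=[12] mem=[0,0,0,2]

Answer: 0 0 0 2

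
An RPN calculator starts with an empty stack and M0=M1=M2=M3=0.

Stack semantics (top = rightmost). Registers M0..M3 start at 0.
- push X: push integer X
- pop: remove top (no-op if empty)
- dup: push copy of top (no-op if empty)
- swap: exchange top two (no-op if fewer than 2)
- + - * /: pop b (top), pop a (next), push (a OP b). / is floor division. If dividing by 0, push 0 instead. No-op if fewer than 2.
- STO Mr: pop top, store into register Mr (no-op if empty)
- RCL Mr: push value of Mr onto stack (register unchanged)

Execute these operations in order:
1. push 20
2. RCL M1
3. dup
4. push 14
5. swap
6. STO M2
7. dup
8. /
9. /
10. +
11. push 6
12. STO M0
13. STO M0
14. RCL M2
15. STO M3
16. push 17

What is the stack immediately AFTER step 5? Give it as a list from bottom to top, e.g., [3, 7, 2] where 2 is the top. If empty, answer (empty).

After op 1 (push 20): stack=[20] mem=[0,0,0,0]
After op 2 (RCL M1): stack=[20,0] mem=[0,0,0,0]
After op 3 (dup): stack=[20,0,0] mem=[0,0,0,0]
After op 4 (push 14): stack=[20,0,0,14] mem=[0,0,0,0]
After op 5 (swap): stack=[20,0,14,0] mem=[0,0,0,0]

[20, 0, 14, 0]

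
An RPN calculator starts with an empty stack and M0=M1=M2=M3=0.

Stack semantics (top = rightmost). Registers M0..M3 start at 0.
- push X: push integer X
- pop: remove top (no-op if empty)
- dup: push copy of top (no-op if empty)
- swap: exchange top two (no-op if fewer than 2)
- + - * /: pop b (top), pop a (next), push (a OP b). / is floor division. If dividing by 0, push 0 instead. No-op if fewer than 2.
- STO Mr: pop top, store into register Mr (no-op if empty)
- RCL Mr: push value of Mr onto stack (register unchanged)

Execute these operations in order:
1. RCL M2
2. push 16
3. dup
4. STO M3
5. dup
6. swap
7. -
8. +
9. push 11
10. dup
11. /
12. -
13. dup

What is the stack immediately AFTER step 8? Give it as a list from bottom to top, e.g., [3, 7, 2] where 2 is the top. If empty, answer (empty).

After op 1 (RCL M2): stack=[0] mem=[0,0,0,0]
After op 2 (push 16): stack=[0,16] mem=[0,0,0,0]
After op 3 (dup): stack=[0,16,16] mem=[0,0,0,0]
After op 4 (STO M3): stack=[0,16] mem=[0,0,0,16]
After op 5 (dup): stack=[0,16,16] mem=[0,0,0,16]
After op 6 (swap): stack=[0,16,16] mem=[0,0,0,16]
After op 7 (-): stack=[0,0] mem=[0,0,0,16]
After op 8 (+): stack=[0] mem=[0,0,0,16]

[0]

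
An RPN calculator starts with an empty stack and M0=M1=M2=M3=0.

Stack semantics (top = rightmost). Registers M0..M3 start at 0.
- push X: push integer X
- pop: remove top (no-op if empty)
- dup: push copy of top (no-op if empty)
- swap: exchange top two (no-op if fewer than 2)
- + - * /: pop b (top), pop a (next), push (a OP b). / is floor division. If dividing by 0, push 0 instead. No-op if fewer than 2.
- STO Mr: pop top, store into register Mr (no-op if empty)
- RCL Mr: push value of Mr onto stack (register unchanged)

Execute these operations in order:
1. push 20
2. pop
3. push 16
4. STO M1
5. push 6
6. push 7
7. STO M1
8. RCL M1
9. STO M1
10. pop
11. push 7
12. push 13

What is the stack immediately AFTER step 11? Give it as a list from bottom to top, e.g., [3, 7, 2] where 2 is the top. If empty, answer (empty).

After op 1 (push 20): stack=[20] mem=[0,0,0,0]
After op 2 (pop): stack=[empty] mem=[0,0,0,0]
After op 3 (push 16): stack=[16] mem=[0,0,0,0]
After op 4 (STO M1): stack=[empty] mem=[0,16,0,0]
After op 5 (push 6): stack=[6] mem=[0,16,0,0]
After op 6 (push 7): stack=[6,7] mem=[0,16,0,0]
After op 7 (STO M1): stack=[6] mem=[0,7,0,0]
After op 8 (RCL M1): stack=[6,7] mem=[0,7,0,0]
After op 9 (STO M1): stack=[6] mem=[0,7,0,0]
After op 10 (pop): stack=[empty] mem=[0,7,0,0]
After op 11 (push 7): stack=[7] mem=[0,7,0,0]

[7]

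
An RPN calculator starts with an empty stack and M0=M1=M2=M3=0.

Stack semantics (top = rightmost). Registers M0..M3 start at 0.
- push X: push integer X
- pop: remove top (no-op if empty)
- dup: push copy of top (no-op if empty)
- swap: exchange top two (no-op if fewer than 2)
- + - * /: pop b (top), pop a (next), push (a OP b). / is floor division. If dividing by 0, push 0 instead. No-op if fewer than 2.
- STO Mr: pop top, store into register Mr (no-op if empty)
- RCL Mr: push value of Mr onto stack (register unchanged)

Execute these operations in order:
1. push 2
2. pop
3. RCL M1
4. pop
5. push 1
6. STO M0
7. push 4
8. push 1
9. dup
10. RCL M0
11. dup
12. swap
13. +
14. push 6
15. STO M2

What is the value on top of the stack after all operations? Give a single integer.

After op 1 (push 2): stack=[2] mem=[0,0,0,0]
After op 2 (pop): stack=[empty] mem=[0,0,0,0]
After op 3 (RCL M1): stack=[0] mem=[0,0,0,0]
After op 4 (pop): stack=[empty] mem=[0,0,0,0]
After op 5 (push 1): stack=[1] mem=[0,0,0,0]
After op 6 (STO M0): stack=[empty] mem=[1,0,0,0]
After op 7 (push 4): stack=[4] mem=[1,0,0,0]
After op 8 (push 1): stack=[4,1] mem=[1,0,0,0]
After op 9 (dup): stack=[4,1,1] mem=[1,0,0,0]
After op 10 (RCL M0): stack=[4,1,1,1] mem=[1,0,0,0]
After op 11 (dup): stack=[4,1,1,1,1] mem=[1,0,0,0]
After op 12 (swap): stack=[4,1,1,1,1] mem=[1,0,0,0]
After op 13 (+): stack=[4,1,1,2] mem=[1,0,0,0]
After op 14 (push 6): stack=[4,1,1,2,6] mem=[1,0,0,0]
After op 15 (STO M2): stack=[4,1,1,2] mem=[1,0,6,0]

Answer: 2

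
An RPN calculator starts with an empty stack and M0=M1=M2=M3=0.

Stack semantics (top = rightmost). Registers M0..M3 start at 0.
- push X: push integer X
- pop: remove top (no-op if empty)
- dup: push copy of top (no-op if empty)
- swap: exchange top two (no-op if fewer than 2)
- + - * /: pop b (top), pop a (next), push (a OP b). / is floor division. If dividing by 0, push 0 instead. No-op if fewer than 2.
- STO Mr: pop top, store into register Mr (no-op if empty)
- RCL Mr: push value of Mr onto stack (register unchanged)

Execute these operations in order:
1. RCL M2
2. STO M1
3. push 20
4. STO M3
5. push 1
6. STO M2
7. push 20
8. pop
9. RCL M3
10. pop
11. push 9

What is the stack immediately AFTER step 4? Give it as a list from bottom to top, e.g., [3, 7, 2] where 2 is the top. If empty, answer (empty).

After op 1 (RCL M2): stack=[0] mem=[0,0,0,0]
After op 2 (STO M1): stack=[empty] mem=[0,0,0,0]
After op 3 (push 20): stack=[20] mem=[0,0,0,0]
After op 4 (STO M3): stack=[empty] mem=[0,0,0,20]

(empty)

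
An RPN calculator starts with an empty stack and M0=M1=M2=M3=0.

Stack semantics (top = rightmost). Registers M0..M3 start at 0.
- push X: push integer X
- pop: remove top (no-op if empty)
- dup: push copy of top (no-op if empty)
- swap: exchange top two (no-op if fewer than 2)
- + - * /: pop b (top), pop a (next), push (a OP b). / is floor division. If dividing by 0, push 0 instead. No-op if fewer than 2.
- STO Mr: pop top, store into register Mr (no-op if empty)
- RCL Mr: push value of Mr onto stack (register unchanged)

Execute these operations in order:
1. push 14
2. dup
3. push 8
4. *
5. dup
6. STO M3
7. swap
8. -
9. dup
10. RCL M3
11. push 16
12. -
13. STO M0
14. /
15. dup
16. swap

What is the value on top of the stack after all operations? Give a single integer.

Answer: 1

Derivation:
After op 1 (push 14): stack=[14] mem=[0,0,0,0]
After op 2 (dup): stack=[14,14] mem=[0,0,0,0]
After op 3 (push 8): stack=[14,14,8] mem=[0,0,0,0]
After op 4 (*): stack=[14,112] mem=[0,0,0,0]
After op 5 (dup): stack=[14,112,112] mem=[0,0,0,0]
After op 6 (STO M3): stack=[14,112] mem=[0,0,0,112]
After op 7 (swap): stack=[112,14] mem=[0,0,0,112]
After op 8 (-): stack=[98] mem=[0,0,0,112]
After op 9 (dup): stack=[98,98] mem=[0,0,0,112]
After op 10 (RCL M3): stack=[98,98,112] mem=[0,0,0,112]
After op 11 (push 16): stack=[98,98,112,16] mem=[0,0,0,112]
After op 12 (-): stack=[98,98,96] mem=[0,0,0,112]
After op 13 (STO M0): stack=[98,98] mem=[96,0,0,112]
After op 14 (/): stack=[1] mem=[96,0,0,112]
After op 15 (dup): stack=[1,1] mem=[96,0,0,112]
After op 16 (swap): stack=[1,1] mem=[96,0,0,112]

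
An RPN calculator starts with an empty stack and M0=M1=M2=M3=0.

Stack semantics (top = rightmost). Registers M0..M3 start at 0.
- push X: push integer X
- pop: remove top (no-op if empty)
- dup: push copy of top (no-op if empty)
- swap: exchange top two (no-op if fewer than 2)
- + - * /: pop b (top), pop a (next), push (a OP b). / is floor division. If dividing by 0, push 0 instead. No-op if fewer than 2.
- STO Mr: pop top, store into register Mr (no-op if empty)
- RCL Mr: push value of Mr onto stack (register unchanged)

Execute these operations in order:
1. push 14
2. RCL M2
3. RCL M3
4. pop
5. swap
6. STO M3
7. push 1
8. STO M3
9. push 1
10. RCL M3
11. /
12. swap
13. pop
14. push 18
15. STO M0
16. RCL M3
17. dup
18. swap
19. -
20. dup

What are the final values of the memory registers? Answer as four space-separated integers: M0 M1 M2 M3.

Answer: 18 0 0 1

Derivation:
After op 1 (push 14): stack=[14] mem=[0,0,0,0]
After op 2 (RCL M2): stack=[14,0] mem=[0,0,0,0]
After op 3 (RCL M3): stack=[14,0,0] mem=[0,0,0,0]
After op 4 (pop): stack=[14,0] mem=[0,0,0,0]
After op 5 (swap): stack=[0,14] mem=[0,0,0,0]
After op 6 (STO M3): stack=[0] mem=[0,0,0,14]
After op 7 (push 1): stack=[0,1] mem=[0,0,0,14]
After op 8 (STO M3): stack=[0] mem=[0,0,0,1]
After op 9 (push 1): stack=[0,1] mem=[0,0,0,1]
After op 10 (RCL M3): stack=[0,1,1] mem=[0,0,0,1]
After op 11 (/): stack=[0,1] mem=[0,0,0,1]
After op 12 (swap): stack=[1,0] mem=[0,0,0,1]
After op 13 (pop): stack=[1] mem=[0,0,0,1]
After op 14 (push 18): stack=[1,18] mem=[0,0,0,1]
After op 15 (STO M0): stack=[1] mem=[18,0,0,1]
After op 16 (RCL M3): stack=[1,1] mem=[18,0,0,1]
After op 17 (dup): stack=[1,1,1] mem=[18,0,0,1]
After op 18 (swap): stack=[1,1,1] mem=[18,0,0,1]
After op 19 (-): stack=[1,0] mem=[18,0,0,1]
After op 20 (dup): stack=[1,0,0] mem=[18,0,0,1]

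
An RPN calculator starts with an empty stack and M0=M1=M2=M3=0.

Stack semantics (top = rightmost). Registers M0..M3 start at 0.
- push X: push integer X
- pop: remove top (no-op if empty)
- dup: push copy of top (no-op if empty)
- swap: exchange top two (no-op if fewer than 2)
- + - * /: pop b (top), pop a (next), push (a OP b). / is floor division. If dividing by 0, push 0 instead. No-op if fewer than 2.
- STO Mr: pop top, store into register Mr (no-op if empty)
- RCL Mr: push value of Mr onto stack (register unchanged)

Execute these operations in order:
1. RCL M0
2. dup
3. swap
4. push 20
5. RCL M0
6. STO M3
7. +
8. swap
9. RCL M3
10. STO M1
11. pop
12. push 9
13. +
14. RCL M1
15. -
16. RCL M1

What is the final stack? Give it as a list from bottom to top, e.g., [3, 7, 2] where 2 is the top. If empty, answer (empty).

Answer: [29, 0]

Derivation:
After op 1 (RCL M0): stack=[0] mem=[0,0,0,0]
After op 2 (dup): stack=[0,0] mem=[0,0,0,0]
After op 3 (swap): stack=[0,0] mem=[0,0,0,0]
After op 4 (push 20): stack=[0,0,20] mem=[0,0,0,0]
After op 5 (RCL M0): stack=[0,0,20,0] mem=[0,0,0,0]
After op 6 (STO M3): stack=[0,0,20] mem=[0,0,0,0]
After op 7 (+): stack=[0,20] mem=[0,0,0,0]
After op 8 (swap): stack=[20,0] mem=[0,0,0,0]
After op 9 (RCL M3): stack=[20,0,0] mem=[0,0,0,0]
After op 10 (STO M1): stack=[20,0] mem=[0,0,0,0]
After op 11 (pop): stack=[20] mem=[0,0,0,0]
After op 12 (push 9): stack=[20,9] mem=[0,0,0,0]
After op 13 (+): stack=[29] mem=[0,0,0,0]
After op 14 (RCL M1): stack=[29,0] mem=[0,0,0,0]
After op 15 (-): stack=[29] mem=[0,0,0,0]
After op 16 (RCL M1): stack=[29,0] mem=[0,0,0,0]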